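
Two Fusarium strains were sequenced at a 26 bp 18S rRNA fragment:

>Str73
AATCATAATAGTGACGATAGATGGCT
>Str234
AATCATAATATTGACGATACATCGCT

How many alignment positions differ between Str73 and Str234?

3

The sequences differ at positions 11 (G/T), 20 (G/C), 23 (G/C).
That gives 3 mismatches out of 26 aligned sites, so the Hamming distance is 3.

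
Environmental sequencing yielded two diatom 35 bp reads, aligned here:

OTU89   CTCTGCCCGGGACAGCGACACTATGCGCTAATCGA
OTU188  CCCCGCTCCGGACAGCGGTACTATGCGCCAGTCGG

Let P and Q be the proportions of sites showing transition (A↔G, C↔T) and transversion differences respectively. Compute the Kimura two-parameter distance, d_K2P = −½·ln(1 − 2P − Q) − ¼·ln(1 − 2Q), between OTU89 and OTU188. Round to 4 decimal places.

0.3472

Differing sites — 2:T/C (Ti); 4:T/C (Ti); 7:C/T (Ti); 9:G/C (Tv); 18:A/G (Ti); 19:C/T (Ti); 29:T/C (Ti); 31:A/G (Ti); 35:A/G (Ti).
Of the 9 differences, 8 transitions and 1 transversion over 35 sites: P = 8/35 = 0.228571, Q = 1/35 = 0.028571.
d = −0.5·ln(0.514287) − 0.25·ln(0.942858) = −0.5·(-0.664974) − 0.25·(-0.058840) = 0.3472.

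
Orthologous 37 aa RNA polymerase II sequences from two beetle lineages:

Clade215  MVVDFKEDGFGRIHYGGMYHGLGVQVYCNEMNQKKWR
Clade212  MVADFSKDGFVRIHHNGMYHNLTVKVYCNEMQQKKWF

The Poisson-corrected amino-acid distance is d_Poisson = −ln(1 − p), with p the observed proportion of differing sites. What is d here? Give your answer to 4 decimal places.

0.3528

Differing sites — 3:V/A; 6:K/S; 7:E/K; 11:G/V; 15:Y/H; 16:G/N; 21:G/N; 23:G/T; 25:Q/K; 32:N/Q; 37:R/F.
p = 11/37 = 0.297297.
d = −ln(1 − 0.297297) = −ln(0.702703) = 0.3528.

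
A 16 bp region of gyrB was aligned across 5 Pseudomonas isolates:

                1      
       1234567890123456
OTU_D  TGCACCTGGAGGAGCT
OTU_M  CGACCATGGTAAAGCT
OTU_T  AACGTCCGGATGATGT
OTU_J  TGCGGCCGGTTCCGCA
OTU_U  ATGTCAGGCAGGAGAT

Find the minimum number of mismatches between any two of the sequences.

Pairwise Hamming distances:
  OTU_D vs OTU_M: 7
  OTU_D vs OTU_T: 8
  OTU_D vs OTU_J: 8
  OTU_D vs OTU_U: 8
  OTU_M vs OTU_T: 12
  OTU_M vs OTU_J: 10
  OTU_M vs OTU_U: 10
  OTU_T vs OTU_J: 9
  OTU_T vs OTU_U: 10
  OTU_J vs OTU_U: 14
The smallest is 7, between OTU_D and OTU_M.

7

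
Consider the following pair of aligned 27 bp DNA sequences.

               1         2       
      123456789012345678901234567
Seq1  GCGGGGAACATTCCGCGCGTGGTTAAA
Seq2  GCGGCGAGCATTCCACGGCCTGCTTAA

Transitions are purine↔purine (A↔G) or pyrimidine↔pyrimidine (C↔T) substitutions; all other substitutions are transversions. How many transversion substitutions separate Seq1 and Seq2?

The sequences differ at positions 5 (G/C, transversion), 8 (A/G, transition), 15 (G/A, transition), 18 (C/G, transversion), 19 (G/C, transversion), 20 (T/C, transition), 21 (G/T, transversion), 23 (T/C, transition), 25 (A/T, transversion).
Of the 9 differences, 4 transitions and 5 transversions, so the answer is 5.

5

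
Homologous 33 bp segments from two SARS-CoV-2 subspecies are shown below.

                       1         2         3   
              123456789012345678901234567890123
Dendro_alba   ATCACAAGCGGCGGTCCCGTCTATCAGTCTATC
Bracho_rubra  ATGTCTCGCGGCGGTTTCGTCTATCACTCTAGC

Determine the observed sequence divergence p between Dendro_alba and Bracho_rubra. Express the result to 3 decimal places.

0.242

The sequences differ at positions 3 (C/G), 4 (A/T), 6 (A/T), 7 (A/C), 16 (C/T), 17 (C/T), 27 (G/C), 32 (T/G).
There are 8 differences over 33 sites, so p = 8/33 = 0.242.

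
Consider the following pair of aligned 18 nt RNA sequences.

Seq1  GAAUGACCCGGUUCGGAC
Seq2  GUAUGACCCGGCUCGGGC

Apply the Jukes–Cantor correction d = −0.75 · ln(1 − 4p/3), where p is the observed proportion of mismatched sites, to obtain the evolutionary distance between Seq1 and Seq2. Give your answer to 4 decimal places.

0.1885

The sequences differ at positions 2 (A/U), 12 (U/C), 17 (A/G).
p = 3/18 = 0.166667.
d = −0.75 · ln(1 − (4/3)·0.166667) = −0.75 · ln(0.777777) = −0.75 · (-0.251315) = 0.1885.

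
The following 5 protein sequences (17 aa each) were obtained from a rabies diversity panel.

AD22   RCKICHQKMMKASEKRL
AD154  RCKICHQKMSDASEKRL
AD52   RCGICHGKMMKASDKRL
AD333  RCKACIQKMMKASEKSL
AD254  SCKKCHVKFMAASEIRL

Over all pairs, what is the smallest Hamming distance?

Pairwise Hamming distances:
  AD22 vs AD154: 2
  AD22 vs AD52: 3
  AD22 vs AD333: 3
  AD22 vs AD254: 6
  AD154 vs AD52: 5
  AD154 vs AD333: 5
  AD154 vs AD254: 7
  AD52 vs AD333: 6
  AD52 vs AD254: 8
  AD333 vs AD254: 8
The smallest is 2, between AD22 and AD154.

2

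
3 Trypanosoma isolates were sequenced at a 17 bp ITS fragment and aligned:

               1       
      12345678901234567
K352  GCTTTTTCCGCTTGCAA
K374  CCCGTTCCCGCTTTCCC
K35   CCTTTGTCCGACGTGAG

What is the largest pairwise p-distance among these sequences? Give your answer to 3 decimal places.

Pairwise Hamming distances:
  K352 vs K374: 7
  K352 vs K35: 8
  K374 vs K35: 10
The largest is 10 mismatches, between K374 and K35; p = 10/17 = 0.588.

0.588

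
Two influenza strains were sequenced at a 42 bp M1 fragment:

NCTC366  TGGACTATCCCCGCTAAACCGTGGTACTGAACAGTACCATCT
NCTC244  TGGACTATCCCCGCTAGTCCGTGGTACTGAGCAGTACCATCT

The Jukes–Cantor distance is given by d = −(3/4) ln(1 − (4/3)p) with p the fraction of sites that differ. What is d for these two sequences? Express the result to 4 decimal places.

The sequences differ at positions 17 (A/G), 18 (A/T), 31 (A/G).
p = 3/42 = 0.071429.
d = −0.75 · ln(1 − (4/3)·0.071429) = −0.75 · ln(0.904761) = −0.75 · (-0.100084) = 0.0751.

0.0751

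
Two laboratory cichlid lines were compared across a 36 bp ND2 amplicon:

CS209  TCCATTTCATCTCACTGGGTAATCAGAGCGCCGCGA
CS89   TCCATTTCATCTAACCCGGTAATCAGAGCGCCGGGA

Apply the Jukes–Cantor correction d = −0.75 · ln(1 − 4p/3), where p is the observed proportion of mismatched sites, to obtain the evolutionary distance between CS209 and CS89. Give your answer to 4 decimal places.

Differing sites — 13:C/A; 16:T/C; 17:G/C; 34:C/G.
p = 4/36 = 0.111111.
d = −0.75 · ln(1 − (4/3)·0.111111) = −0.75 · ln(0.851852) = −0.75 · (-0.160342) = 0.1203.

0.1203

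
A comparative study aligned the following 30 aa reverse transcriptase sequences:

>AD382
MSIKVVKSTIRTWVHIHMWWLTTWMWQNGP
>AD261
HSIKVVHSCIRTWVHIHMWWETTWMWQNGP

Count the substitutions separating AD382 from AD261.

4

The sequences differ at positions 1 (M/H), 7 (K/H), 9 (T/C), 21 (L/E).
That gives 4 mismatches out of 30 aligned sites, so the Hamming distance is 4.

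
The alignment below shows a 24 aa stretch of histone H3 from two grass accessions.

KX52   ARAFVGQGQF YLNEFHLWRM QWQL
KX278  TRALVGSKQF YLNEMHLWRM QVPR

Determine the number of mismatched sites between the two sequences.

8

Differing sites — 1:A/T; 4:F/L; 7:Q/S; 8:G/K; 15:F/M; 22:W/V; 23:Q/P; 24:L/R.
That gives 8 mismatches out of 24 aligned sites, so the Hamming distance is 8.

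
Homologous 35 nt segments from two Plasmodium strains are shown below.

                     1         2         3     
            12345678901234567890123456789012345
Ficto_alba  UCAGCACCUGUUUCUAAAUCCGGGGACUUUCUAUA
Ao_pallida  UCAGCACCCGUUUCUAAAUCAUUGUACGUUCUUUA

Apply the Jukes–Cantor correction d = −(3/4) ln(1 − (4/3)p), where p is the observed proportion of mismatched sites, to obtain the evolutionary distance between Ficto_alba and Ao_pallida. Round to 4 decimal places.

0.2326

Mismatches occur at site 9 (U→C), site 21 (C→A), site 22 (G→U), site 23 (G→U), site 25 (G→U), site 28 (U→G), site 33 (A→U).
p = 7/35 = 0.200000.
d = −0.75 · ln(1 − (4/3)·0.200000) = −0.75 · ln(0.733333) = −0.75 · (-0.310155) = 0.2326.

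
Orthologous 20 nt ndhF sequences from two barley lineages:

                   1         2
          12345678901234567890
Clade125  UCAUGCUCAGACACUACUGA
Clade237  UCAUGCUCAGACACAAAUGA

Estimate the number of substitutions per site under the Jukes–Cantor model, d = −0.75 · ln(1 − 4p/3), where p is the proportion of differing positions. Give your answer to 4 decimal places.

0.1073

Differing sites — 15:U/A; 17:C/A.
p = 2/20 = 0.100000.
d = −0.75 · ln(1 − (4/3)·0.100000) = −0.75 · ln(0.866667) = −0.75 · (-0.143100) = 0.1073.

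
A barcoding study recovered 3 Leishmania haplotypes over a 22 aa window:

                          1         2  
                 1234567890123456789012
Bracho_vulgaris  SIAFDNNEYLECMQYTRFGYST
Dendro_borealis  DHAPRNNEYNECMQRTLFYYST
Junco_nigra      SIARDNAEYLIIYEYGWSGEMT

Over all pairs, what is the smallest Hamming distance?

Pairwise Hamming distances:
  Bracho_vulgaris vs Dendro_borealis: 8
  Bracho_vulgaris vs Junco_nigra: 11
  Dendro_borealis vs Junco_nigra: 17
The smallest is 8, between Bracho_vulgaris and Dendro_borealis.

8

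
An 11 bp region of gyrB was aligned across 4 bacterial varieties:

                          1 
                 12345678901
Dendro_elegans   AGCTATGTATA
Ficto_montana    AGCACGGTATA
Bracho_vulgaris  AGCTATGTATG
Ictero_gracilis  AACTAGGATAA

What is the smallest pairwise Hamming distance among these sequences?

Pairwise Hamming distances:
  Dendro_elegans vs Ficto_montana: 3
  Dendro_elegans vs Bracho_vulgaris: 1
  Dendro_elegans vs Ictero_gracilis: 5
  Ficto_montana vs Bracho_vulgaris: 4
  Ficto_montana vs Ictero_gracilis: 6
  Bracho_vulgaris vs Ictero_gracilis: 6
The smallest is 1, between Dendro_elegans and Bracho_vulgaris.

1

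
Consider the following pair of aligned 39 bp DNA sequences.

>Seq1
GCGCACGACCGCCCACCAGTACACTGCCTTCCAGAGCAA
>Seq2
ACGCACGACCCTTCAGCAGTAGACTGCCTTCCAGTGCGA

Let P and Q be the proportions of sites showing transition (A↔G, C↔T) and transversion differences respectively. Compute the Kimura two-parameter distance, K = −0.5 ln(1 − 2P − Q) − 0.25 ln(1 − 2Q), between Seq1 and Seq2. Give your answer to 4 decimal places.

0.2413

Differing sites — 1:G/A (Ti); 11:G/C (Tv); 12:C/T (Ti); 13:C/T (Ti); 16:C/G (Tv); 22:C/G (Tv); 35:A/T (Tv); 38:A/G (Ti).
Of the 8 differences, 4 transitions and 4 transversions over 39 sites: P = 4/39 = 0.102564, Q = 4/39 = 0.102564.
d = −0.5·ln(0.692308) − 0.25·ln(0.794872) = −0.5·(-0.367724) − 0.25·(-0.229574) = 0.2413.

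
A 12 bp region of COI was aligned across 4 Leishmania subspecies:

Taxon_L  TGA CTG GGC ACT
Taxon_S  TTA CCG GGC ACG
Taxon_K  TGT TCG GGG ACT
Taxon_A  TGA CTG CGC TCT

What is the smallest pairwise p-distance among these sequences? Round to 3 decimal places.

Pairwise Hamming distances:
  Taxon_L vs Taxon_S: 3
  Taxon_L vs Taxon_K: 4
  Taxon_L vs Taxon_A: 2
  Taxon_S vs Taxon_K: 5
  Taxon_S vs Taxon_A: 5
  Taxon_K vs Taxon_A: 6
The smallest is 2 mismatches, between Taxon_L and Taxon_A; p = 2/12 = 0.167.

0.167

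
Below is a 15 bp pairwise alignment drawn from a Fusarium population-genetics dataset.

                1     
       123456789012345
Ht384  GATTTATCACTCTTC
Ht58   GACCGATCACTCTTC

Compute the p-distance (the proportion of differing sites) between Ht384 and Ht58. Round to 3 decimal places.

The sequences differ at positions 3 (T/C), 4 (T/C), 5 (T/G).
There are 3 differences over 15 sites, so p = 3/15 = 0.200.

0.200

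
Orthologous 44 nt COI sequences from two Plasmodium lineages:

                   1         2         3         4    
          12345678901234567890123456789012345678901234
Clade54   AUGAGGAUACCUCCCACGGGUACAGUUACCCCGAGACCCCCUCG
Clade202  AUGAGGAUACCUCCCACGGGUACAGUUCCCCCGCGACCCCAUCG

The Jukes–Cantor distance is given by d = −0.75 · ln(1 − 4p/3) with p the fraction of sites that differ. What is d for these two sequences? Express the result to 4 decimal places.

The sequences differ at positions 28 (A/C), 34 (A/C), 41 (C/A).
p = 3/44 = 0.068182.
d = −0.75 · ln(1 − (4/3)·0.068182) = −0.75 · ln(0.909091) = −0.75 · (-0.095310) = 0.0715.

0.0715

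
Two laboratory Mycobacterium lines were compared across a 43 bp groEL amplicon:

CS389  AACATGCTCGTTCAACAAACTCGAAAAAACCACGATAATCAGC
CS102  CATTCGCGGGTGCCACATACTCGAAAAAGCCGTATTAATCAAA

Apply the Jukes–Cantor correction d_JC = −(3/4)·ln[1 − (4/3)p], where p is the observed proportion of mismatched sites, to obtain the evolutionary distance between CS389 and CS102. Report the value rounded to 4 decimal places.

0.5141

Differing sites — 1:A/C; 3:C/T; 4:A/T; 5:T/C; 8:T/G; 9:C/G; 12:T/G; 14:A/C; 18:A/T; 29:A/G; 32:A/G; 33:C/T; 34:G/A; 35:A/T; 42:G/A; 43:C/A.
p = 16/43 = 0.372093.
d = −0.75 · ln(1 − (4/3)·0.372093) = −0.75 · ln(0.503876) = −0.75 · (-0.685425) = 0.5141.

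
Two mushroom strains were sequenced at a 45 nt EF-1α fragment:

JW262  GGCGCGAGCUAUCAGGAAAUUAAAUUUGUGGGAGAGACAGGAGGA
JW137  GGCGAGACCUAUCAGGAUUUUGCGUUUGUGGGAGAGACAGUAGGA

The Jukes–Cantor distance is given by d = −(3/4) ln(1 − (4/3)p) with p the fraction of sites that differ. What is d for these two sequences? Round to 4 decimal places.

0.2029

Mismatches occur at site 5 (C↔A), site 8 (G↔C), site 18 (A↔U), site 19 (A↔U), site 22 (A↔G), site 23 (A↔C), site 24 (A↔G), site 41 (G↔U).
p = 8/45 = 0.177778.
d = −0.75 · ln(1 − (4/3)·0.177778) = −0.75 · ln(0.762963) = −0.75 · (-0.270546) = 0.2029.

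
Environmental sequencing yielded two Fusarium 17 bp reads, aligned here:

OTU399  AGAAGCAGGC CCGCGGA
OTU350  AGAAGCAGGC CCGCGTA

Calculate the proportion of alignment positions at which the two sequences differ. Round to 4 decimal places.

0.0588

The sequences differ at position 16 (G/T).
There are 1 differences over 17 sites, so p = 1/17 = 0.0588.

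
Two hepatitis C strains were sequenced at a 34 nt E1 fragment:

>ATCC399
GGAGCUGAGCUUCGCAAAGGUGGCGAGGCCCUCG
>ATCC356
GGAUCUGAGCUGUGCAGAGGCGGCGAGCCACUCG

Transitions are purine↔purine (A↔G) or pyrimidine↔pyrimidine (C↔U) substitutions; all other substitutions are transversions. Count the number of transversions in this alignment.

4

Mismatches occur at site 4 (G→U, transversion), site 12 (U→G, transversion), site 13 (C→U, transition), site 17 (A→G, transition), site 21 (U→C, transition), site 28 (G→C, transversion), site 30 (C→A, transversion).
Of the 7 differences, 3 transitions and 4 transversions, so the answer is 4.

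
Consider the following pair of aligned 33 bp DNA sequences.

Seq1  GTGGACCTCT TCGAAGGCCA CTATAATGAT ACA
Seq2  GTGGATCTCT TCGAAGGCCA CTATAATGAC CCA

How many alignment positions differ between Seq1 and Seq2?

3

The sequences differ at positions 6 (C/T), 30 (T/C), 31 (A/C).
That gives 3 mismatches out of 33 aligned sites, so the Hamming distance is 3.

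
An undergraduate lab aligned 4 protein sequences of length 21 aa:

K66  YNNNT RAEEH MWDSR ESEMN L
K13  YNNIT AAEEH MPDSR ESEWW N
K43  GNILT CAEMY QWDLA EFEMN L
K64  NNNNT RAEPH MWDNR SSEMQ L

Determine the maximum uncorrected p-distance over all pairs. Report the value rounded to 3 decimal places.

0.667

Pairwise Hamming distances:
  K66 vs K13: 6
  K66 vs K43: 10
  K66 vs K64: 5
  K13 vs K43: 14
  K13 vs K64: 10
  K43 vs K64: 12
The largest is 14 mismatches, between K13 and K43; p = 14/21 = 0.667.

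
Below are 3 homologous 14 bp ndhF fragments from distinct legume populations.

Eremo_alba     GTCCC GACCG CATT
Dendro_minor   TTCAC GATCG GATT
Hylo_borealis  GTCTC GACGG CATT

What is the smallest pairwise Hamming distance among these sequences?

2

Pairwise Hamming distances:
  Eremo_alba vs Dendro_minor: 4
  Eremo_alba vs Hylo_borealis: 2
  Dendro_minor vs Hylo_borealis: 5
The smallest is 2, between Eremo_alba and Hylo_borealis.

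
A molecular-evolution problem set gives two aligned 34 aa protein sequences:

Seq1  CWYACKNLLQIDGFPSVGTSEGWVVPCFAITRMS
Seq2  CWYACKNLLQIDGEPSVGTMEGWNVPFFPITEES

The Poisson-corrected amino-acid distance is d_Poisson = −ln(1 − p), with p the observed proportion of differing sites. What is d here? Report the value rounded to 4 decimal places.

Differing sites — 14:F/E; 20:S/M; 24:V/N; 27:C/F; 29:A/P; 32:R/E; 33:M/E.
p = 7/34 = 0.205882.
d = −ln(1 − 0.205882) = −ln(0.794118) = 0.2305.

0.2305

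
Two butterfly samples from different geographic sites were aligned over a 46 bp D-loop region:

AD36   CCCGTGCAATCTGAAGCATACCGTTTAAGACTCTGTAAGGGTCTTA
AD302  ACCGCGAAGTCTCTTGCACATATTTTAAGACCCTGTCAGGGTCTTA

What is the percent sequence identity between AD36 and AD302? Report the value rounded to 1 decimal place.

71.7%

The sequences differ at positions 1 (C/A), 5 (T/C), 7 (C/A), 9 (A/G), 13 (G/C), 14 (A/T), 15 (A/T), 19 (T/C), 21 (C/T), 22 (C/A), 23 (G/T), 32 (T/C), 37 (A/C).
33 of the 46 sites match, so the percent identity is 33/46 × 100 = 71.7%.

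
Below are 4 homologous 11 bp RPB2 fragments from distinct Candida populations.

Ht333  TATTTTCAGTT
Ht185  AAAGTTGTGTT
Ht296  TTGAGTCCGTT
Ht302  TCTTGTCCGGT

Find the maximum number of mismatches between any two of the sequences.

8

Pairwise Hamming distances:
  Ht333 vs Ht185: 5
  Ht333 vs Ht296: 5
  Ht333 vs Ht302: 4
  Ht185 vs Ht296: 7
  Ht185 vs Ht302: 8
  Ht296 vs Ht302: 4
The largest is 8, between Ht185 and Ht302.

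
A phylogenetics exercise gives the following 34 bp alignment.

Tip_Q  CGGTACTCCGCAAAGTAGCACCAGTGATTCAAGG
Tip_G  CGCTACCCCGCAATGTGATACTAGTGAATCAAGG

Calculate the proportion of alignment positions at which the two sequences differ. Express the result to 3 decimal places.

0.235

The sequences differ at positions 3 (G/C), 7 (T/C), 14 (A/T), 17 (A/G), 18 (G/A), 19 (C/T), 22 (C/T), 28 (T/A).
There are 8 differences over 34 sites, so p = 8/34 = 0.235.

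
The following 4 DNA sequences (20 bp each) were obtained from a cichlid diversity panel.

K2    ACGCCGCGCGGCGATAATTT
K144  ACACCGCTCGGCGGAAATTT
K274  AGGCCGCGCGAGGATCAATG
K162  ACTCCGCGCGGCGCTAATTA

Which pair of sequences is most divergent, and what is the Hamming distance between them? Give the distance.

10

Pairwise Hamming distances:
  K2 vs K144: 4
  K2 vs K274: 6
  K2 vs K162: 3
  K144 vs K274: 10
  K144 vs K162: 5
  K274 vs K162: 8
The largest is 10, between K144 and K274.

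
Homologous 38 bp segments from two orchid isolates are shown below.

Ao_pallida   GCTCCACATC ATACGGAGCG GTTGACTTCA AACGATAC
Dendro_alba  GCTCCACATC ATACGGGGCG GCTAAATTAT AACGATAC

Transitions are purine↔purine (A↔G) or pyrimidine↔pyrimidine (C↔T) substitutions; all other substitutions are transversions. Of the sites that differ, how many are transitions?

3

The sequences differ at positions 17 (A/G, transition), 22 (T/C, transition), 24 (G/A, transition), 26 (C/A, transversion), 29 (C/A, transversion), 30 (A/T, transversion).
Of the 6 differences, 3 transitions and 3 transversions, so the answer is 3.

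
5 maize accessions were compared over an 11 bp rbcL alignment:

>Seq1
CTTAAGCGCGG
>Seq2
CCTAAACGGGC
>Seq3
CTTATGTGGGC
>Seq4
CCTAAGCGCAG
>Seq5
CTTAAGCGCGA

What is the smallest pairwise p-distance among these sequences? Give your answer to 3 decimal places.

Pairwise Hamming distances:
  Seq1 vs Seq2: 4
  Seq1 vs Seq3: 4
  Seq1 vs Seq4: 2
  Seq1 vs Seq5: 1
  Seq2 vs Seq3: 4
  Seq2 vs Seq4: 4
  Seq2 vs Seq5: 4
  Seq3 vs Seq4: 6
  Seq3 vs Seq5: 4
  Seq4 vs Seq5: 3
The smallest is 1 mismatch, between Seq1 and Seq5; p = 1/11 = 0.091.

0.091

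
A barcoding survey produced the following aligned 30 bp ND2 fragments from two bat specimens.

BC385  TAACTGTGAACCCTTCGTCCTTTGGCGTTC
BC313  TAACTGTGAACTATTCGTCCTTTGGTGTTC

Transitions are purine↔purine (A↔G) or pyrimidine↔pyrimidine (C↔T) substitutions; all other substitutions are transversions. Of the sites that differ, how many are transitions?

The sequences differ at positions 12 (C/T, transition), 13 (C/A, transversion), 26 (C/T, transition).
Of the 3 differences, 2 transitions and 1 transversion, so the answer is 2.

2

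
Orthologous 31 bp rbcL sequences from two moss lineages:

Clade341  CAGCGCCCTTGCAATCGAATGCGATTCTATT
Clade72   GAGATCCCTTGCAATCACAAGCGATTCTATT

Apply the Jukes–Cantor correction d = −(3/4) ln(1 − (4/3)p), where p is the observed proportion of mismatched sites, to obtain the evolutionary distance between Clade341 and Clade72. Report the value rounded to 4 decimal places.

0.2239

Mismatches occur at site 1 (C/G), site 4 (C/A), site 5 (G/T), site 17 (G/A), site 18 (A/C), site 20 (T/A).
p = 6/31 = 0.193548.
d = −0.75 · ln(1 − (4/3)·0.193548) = −0.75 · ln(0.741936) = −0.75 · (-0.298492) = 0.2239.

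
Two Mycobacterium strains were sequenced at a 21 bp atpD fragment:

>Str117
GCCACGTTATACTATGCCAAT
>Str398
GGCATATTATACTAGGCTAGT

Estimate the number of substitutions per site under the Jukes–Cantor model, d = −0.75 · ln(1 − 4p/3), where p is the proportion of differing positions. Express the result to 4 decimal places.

Differing sites — 2:C/G; 5:C/T; 6:G/A; 15:T/G; 18:C/T; 20:A/G.
p = 6/21 = 0.285714.
d = −0.75 · ln(1 − (4/3)·0.285714) = −0.75 · ln(0.619048) = −0.75 · (-0.479572) = 0.3597.

0.3597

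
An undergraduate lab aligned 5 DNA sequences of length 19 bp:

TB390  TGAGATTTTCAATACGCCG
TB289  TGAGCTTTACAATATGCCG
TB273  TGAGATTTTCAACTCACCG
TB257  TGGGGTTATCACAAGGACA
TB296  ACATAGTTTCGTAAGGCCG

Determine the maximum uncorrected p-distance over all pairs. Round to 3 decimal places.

Pairwise Hamming distances:
  TB390 vs TB289: 3
  TB390 vs TB273: 3
  TB390 vs TB257: 8
  TB390 vs TB296: 8
  TB289 vs TB273: 6
  TB289 vs TB257: 9
  TB289 vs TB296: 10
  TB273 vs TB257: 10
  TB273 vs TB296: 10
  TB257 vs TB296: 11
The largest is 11 mismatches, between TB257 and TB296; p = 11/19 = 0.579.

0.579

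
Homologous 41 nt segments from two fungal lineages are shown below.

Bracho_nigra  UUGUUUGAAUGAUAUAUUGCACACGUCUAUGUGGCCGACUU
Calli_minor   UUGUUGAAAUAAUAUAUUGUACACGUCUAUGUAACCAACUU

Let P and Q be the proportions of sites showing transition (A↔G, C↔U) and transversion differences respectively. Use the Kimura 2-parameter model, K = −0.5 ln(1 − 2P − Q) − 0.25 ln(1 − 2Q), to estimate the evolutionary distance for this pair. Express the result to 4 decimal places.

Differing sites — 6:U/G (Tv); 7:G/A (Ti); 11:G/A (Ti); 20:C/U (Ti); 33:G/A (Ti); 34:G/A (Ti); 37:G/A (Ti).
Of the 7 differences, 6 transitions and 1 transversion over 41 sites: P = 6/41 = 0.146341, Q = 1/41 = 0.024390.
d = −0.5·ln(0.682928) − 0.25·ln(0.951220) = −0.5·(-0.381366) − 0.25·(-0.050010) = 0.2032.

0.2032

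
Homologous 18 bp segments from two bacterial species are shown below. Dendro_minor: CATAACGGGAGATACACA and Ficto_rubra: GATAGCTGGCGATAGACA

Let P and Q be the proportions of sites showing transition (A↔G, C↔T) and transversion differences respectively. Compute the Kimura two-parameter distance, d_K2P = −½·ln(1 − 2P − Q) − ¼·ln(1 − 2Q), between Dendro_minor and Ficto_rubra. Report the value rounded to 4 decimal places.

Differing sites — 1:C/G (Tv); 5:A/G (Ti); 7:G/T (Tv); 10:A/C (Tv); 15:C/G (Tv).
Of the 5 differences, 1 transition and 4 transversions over 18 sites: P = 1/18 = 0.055556, Q = 4/18 = 0.222222.
d = −0.5·ln(0.666666) − 0.25·ln(0.555556) = −0.5·(-0.405466) − 0.25·(-0.587786) = 0.3497.

0.3497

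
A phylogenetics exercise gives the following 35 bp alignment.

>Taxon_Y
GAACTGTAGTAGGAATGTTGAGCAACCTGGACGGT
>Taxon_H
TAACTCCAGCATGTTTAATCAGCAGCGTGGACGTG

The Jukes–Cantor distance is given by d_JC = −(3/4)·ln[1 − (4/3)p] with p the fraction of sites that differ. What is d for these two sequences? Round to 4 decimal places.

Mismatches occur at site 1 (G/T), site 6 (G/C), site 7 (T/C), site 10 (T/C), site 12 (G/T), site 14 (A/T), site 15 (A/T), site 17 (G/A), site 18 (T/A), site 20 (G/C), site 25 (A/G), site 27 (C/G), site 34 (G/T), site 35 (T/G).
p = 14/35 = 0.400000.
d = −0.75 · ln(1 − (4/3)·0.400000) = −0.75 · ln(0.466667) = −0.75 · (-0.762139) = 0.5716.

0.5716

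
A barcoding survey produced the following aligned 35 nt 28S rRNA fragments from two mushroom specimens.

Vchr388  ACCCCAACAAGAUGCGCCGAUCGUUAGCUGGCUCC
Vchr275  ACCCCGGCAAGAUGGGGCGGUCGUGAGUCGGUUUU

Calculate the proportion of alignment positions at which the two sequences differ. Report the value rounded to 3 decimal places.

Differing sites — 6:A/G; 7:A/G; 15:C/G; 17:C/G; 20:A/G; 25:U/G; 28:C/U; 29:U/C; 32:C/U; 34:C/U; 35:C/U.
There are 11 differences over 35 sites, so p = 11/35 = 0.314.

0.314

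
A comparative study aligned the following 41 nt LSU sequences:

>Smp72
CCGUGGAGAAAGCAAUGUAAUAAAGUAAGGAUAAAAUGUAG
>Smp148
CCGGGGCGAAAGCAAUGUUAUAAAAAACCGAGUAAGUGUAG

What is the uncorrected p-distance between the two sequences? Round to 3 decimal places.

Differing sites — 4:U/G; 7:A/C; 19:A/U; 25:G/A; 26:U/A; 28:A/C; 29:G/C; 32:U/G; 33:A/U; 36:A/G.
There are 10 differences over 41 sites, so p = 10/41 = 0.244.

0.244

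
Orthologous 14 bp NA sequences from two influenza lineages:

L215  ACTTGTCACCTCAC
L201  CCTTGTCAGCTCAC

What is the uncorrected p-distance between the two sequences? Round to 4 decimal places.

Differing sites — 1:A/C; 9:C/G.
There are 2 differences over 14 sites, so p = 2/14 = 0.1429.

0.1429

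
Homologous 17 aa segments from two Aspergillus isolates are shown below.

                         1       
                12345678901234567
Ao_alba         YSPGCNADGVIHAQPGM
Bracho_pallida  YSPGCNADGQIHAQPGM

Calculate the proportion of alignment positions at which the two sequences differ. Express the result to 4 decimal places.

Differing sites — 10:V/Q.
There are 1 differences over 17 sites, so p = 1/17 = 0.0588.

0.0588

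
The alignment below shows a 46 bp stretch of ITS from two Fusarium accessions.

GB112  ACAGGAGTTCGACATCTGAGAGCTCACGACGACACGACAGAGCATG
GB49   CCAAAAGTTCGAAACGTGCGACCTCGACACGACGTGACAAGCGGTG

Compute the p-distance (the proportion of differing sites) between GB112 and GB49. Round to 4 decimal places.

The sequences differ at positions 1 (A/C), 4 (G/A), 5 (G/A), 13 (C/A), 15 (T/C), 16 (C/G), 19 (A/C), 22 (G/C), 26 (A/G), 27 (C/A), 28 (G/C), 34 (A/G), 35 (C/T), 40 (G/A), 41 (A/G), 42 (G/C), 43 (C/G), 44 (A/G).
There are 18 differences over 46 sites, so p = 18/46 = 0.3913.

0.3913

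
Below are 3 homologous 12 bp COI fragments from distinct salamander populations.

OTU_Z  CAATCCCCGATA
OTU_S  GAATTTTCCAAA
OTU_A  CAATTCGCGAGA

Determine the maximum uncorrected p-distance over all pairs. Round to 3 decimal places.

Pairwise Hamming distances:
  OTU_Z vs OTU_S: 6
  OTU_Z vs OTU_A: 3
  OTU_S vs OTU_A: 5
The largest is 6 mismatches, between OTU_Z and OTU_S; p = 6/12 = 0.500.

0.500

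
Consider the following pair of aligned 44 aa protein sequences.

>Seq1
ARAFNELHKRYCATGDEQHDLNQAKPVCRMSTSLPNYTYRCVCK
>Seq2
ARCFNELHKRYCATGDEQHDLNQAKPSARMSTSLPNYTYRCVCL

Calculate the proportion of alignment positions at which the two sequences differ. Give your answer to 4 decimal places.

The sequences differ at positions 3 (A/C), 27 (V/S), 28 (C/A), 44 (K/L).
There are 4 differences over 44 sites, so p = 4/44 = 0.0909.

0.0909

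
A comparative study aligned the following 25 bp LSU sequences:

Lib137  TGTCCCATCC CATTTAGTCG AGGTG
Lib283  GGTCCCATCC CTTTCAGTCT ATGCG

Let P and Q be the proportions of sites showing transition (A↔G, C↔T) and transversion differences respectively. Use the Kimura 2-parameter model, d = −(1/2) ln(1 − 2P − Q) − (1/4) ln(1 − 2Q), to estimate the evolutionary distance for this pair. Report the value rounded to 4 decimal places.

0.2892

Mismatches occur at site 1 (T↔G, transversion), site 12 (A↔T, transversion), site 15 (T↔C, transition), site 20 (G↔T, transversion), site 22 (G↔T, transversion), site 24 (T↔C, transition).
Of the 6 differences, 2 transitions and 4 transversions over 25 sites: P = 2/25 = 0.080000, Q = 4/25 = 0.160000.
d = −0.5·ln(0.680000) − 0.25·ln(0.680000) = −0.5·(-0.385662) − 0.25·(-0.385662) = 0.2892.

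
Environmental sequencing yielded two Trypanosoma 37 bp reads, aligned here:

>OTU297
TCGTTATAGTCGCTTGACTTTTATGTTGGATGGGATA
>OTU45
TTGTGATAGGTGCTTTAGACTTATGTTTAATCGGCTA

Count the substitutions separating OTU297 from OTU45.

12

Mismatches occur at site 2 (C→T), site 5 (T→G), site 10 (T→G), site 11 (C→T), site 16 (G→T), site 18 (C→G), site 19 (T→A), site 20 (T→C), site 28 (G→T), site 29 (G→A), site 32 (G→C), site 35 (A→C).
That gives 12 mismatches out of 37 aligned sites, so the Hamming distance is 12.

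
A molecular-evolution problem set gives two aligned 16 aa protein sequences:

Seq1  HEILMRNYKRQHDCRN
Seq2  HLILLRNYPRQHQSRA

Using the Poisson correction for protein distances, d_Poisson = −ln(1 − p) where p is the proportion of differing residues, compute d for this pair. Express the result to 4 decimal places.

0.4700

Mismatches occur at site 2 (E→L), site 5 (M→L), site 9 (K→P), site 13 (D→Q), site 14 (C→S), site 16 (N→A).
p = 6/16 = 0.375000.
d = −ln(1 − 0.375000) = −ln(0.625000) = 0.4700.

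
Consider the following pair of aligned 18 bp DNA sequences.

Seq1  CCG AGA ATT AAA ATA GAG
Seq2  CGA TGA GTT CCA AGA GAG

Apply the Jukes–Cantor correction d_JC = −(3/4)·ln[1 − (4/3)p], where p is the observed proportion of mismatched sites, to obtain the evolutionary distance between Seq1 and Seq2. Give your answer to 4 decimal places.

0.5482

Mismatches occur at site 2 (C/G), site 3 (G/A), site 4 (A/T), site 7 (A/G), site 10 (A/C), site 11 (A/C), site 14 (T/G).
p = 7/18 = 0.388889.
d = −0.75 · ln(1 − (4/3)·0.388889) = −0.75 · ln(0.481481) = −0.75 · (-0.730889) = 0.5482.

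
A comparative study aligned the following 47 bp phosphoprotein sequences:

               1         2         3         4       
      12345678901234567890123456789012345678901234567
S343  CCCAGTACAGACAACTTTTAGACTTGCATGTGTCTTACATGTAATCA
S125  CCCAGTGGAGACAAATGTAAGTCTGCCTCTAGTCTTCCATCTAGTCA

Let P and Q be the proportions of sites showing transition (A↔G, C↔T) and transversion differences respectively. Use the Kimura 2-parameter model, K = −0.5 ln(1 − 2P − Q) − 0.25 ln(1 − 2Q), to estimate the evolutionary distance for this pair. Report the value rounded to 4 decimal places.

0.4201

Mismatches occur at site 7 (A→G, transition), site 8 (C→G, transversion), site 15 (C→A, transversion), site 17 (T→G, transversion), site 19 (T→A, transversion), site 22 (A→T, transversion), site 25 (T→G, transversion), site 26 (G→C, transversion), site 28 (A→T, transversion), site 29 (T→C, transition), site 30 (G→T, transversion), site 31 (T→A, transversion), site 37 (A→C, transversion), site 41 (G→C, transversion), site 44 (A→G, transition).
Of the 15 differences, 3 transitions and 12 transversions over 47 sites: P = 3/47 = 0.063830, Q = 12/47 = 0.255319.
d = −0.5·ln(0.617021) − 0.25·ln(0.489362) = −0.5·(-0.482852) − 0.25·(-0.714653) = 0.4201.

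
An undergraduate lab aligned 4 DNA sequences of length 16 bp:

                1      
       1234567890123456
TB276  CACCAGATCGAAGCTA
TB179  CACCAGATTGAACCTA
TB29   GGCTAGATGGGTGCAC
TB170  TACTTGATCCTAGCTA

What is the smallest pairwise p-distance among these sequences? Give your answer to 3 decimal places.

Pairwise Hamming distances:
  TB276 vs TB179: 2
  TB276 vs TB29: 8
  TB276 vs TB170: 5
  TB179 vs TB29: 9
  TB179 vs TB170: 7
  TB29 vs TB170: 9
The smallest is 2 mismatches, between TB276 and TB179; p = 2/16 = 0.125.

0.125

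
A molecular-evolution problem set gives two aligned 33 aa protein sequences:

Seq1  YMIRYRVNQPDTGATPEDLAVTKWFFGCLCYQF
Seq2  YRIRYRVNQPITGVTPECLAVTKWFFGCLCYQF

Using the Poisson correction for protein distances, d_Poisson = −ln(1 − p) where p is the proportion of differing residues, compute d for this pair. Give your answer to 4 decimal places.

The sequences differ at positions 2 (M/R), 11 (D/I), 14 (A/V), 18 (D/C).
p = 4/33 = 0.121212.
d = −ln(1 − 0.121212) = −ln(0.878788) = 0.1292.

0.1292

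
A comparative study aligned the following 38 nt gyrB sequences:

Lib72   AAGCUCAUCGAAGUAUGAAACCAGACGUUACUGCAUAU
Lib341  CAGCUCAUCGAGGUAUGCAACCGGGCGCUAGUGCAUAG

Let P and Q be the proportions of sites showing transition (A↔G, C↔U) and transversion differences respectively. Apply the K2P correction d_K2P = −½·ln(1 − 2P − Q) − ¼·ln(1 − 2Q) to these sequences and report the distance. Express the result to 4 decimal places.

0.2488

Mismatches occur at site 1 (A↔C, transversion), site 12 (A↔G, transition), site 18 (A↔C, transversion), site 23 (A↔G, transition), site 25 (A↔G, transition), site 28 (U↔C, transition), site 31 (C↔G, transversion), site 38 (U↔G, transversion).
Of the 8 differences, 4 transitions and 4 transversions over 38 sites: P = 4/38 = 0.105263, Q = 4/38 = 0.105263.
d = −0.5·ln(0.684211) − 0.25·ln(0.789474) = −0.5·(-0.379489) − 0.25·(-0.236388) = 0.2488.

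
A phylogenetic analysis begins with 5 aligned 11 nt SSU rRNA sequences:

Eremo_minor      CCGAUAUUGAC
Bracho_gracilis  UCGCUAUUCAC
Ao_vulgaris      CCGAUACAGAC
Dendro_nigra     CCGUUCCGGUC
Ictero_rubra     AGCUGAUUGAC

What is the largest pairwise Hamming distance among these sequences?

Pairwise Hamming distances:
  Eremo_minor vs Bracho_gracilis: 3
  Eremo_minor vs Ao_vulgaris: 2
  Eremo_minor vs Dendro_nigra: 5
  Eremo_minor vs Ictero_rubra: 5
  Bracho_gracilis vs Ao_vulgaris: 5
  Bracho_gracilis vs Dendro_nigra: 7
  Bracho_gracilis vs Ictero_rubra: 6
  Ao_vulgaris vs Dendro_nigra: 4
  Ao_vulgaris vs Ictero_rubra: 7
  Dendro_nigra vs Ictero_rubra: 8
The largest is 8, between Dendro_nigra and Ictero_rubra.

8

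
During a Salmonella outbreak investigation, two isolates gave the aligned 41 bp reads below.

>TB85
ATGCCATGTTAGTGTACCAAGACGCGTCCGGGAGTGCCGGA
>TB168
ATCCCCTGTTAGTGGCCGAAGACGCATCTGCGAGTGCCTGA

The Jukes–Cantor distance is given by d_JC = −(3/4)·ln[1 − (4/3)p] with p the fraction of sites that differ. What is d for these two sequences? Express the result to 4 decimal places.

0.2597

The sequences differ at positions 3 (G/C), 6 (A/C), 15 (T/G), 16 (A/C), 18 (C/G), 26 (G/A), 29 (C/T), 31 (G/C), 39 (G/T).
p = 9/41 = 0.219512.
d = −0.75 · ln(1 − (4/3)·0.219512) = −0.75 · ln(0.707317) = −0.75 · (-0.346276) = 0.2597.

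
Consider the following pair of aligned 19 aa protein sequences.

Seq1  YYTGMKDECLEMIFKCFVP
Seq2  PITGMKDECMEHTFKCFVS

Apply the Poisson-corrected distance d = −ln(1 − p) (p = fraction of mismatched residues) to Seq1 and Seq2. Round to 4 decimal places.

Differing sites — 1:Y/P; 2:Y/I; 10:L/M; 12:M/H; 13:I/T; 19:P/S.
p = 6/19 = 0.315789.
d = −ln(1 − 0.315789) = −ln(0.684211) = 0.3795.

0.3795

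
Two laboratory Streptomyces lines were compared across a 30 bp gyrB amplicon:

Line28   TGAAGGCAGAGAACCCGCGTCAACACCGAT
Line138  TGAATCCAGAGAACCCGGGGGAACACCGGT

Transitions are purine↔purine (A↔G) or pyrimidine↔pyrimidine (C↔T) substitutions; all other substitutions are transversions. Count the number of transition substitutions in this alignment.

The sequences differ at positions 5 (G/T, transversion), 6 (G/C, transversion), 18 (C/G, transversion), 20 (T/G, transversion), 21 (C/G, transversion), 29 (A/G, transition).
Of the 6 differences, 1 transition and 5 transversions, so the answer is 1.

1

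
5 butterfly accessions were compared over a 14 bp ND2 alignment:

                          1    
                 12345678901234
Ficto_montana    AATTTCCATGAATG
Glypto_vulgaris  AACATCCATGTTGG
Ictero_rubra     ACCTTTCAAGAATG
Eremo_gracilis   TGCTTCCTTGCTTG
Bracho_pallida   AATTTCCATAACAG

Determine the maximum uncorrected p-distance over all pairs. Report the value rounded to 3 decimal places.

Pairwise Hamming distances:
  Ficto_montana vs Glypto_vulgaris: 5
  Ficto_montana vs Ictero_rubra: 4
  Ficto_montana vs Eremo_gracilis: 6
  Ficto_montana vs Bracho_pallida: 3
  Glypto_vulgaris vs Ictero_rubra: 7
  Glypto_vulgaris vs Eremo_gracilis: 6
  Glypto_vulgaris vs Bracho_pallida: 6
  Ictero_rubra vs Eremo_gracilis: 7
  Ictero_rubra vs Bracho_pallida: 7
  Eremo_gracilis vs Bracho_pallida: 8
The largest is 8 mismatches, between Eremo_gracilis and Bracho_pallida; p = 8/14 = 0.571.

0.571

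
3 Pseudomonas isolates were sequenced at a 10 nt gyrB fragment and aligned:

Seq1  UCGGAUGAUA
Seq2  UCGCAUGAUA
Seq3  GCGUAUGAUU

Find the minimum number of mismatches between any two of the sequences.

Pairwise Hamming distances:
  Seq1 vs Seq2: 1
  Seq1 vs Seq3: 3
  Seq2 vs Seq3: 3
The smallest is 1, between Seq1 and Seq2.

1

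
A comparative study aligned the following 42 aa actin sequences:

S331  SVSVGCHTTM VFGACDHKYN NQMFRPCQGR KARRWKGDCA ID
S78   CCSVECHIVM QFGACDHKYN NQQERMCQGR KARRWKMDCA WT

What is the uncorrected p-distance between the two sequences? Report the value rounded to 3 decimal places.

0.286

The sequences differ at positions 1 (S/C), 2 (V/C), 5 (G/E), 8 (T/I), 9 (T/V), 11 (V/Q), 23 (M/Q), 24 (F/E), 26 (P/M), 37 (G/M), 41 (I/W), 42 (D/T).
There are 12 differences over 42 sites, so p = 12/42 = 0.286.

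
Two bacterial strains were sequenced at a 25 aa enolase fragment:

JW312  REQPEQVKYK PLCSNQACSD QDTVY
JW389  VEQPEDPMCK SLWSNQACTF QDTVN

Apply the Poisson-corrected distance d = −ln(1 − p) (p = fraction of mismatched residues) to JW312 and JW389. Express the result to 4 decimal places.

0.5108

Differing sites — 1:R/V; 6:Q/D; 7:V/P; 8:K/M; 9:Y/C; 11:P/S; 13:C/W; 19:S/T; 20:D/F; 25:Y/N.
p = 10/25 = 0.400000.
d = −ln(1 − 0.400000) = −ln(0.600000) = 0.5108.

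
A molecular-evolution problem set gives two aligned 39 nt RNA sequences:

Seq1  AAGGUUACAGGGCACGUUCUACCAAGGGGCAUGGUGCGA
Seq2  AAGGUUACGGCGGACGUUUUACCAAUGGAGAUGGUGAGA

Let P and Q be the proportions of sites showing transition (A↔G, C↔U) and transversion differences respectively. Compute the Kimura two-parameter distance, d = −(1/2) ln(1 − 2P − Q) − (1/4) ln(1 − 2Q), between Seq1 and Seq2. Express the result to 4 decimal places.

Differing sites — 9:A/G (Ti); 11:G/C (Tv); 13:C/G (Tv); 19:C/U (Ti); 26:G/U (Tv); 29:G/A (Ti); 30:C/G (Tv); 37:C/A (Tv).
Of the 8 differences, 3 transitions and 5 transversions over 39 sites: P = 3/39 = 0.076923, Q = 5/39 = 0.128205.
d = −0.5·ln(0.717949) − 0.25·ln(0.743590) = −0.5·(-0.331357) − 0.25·(-0.296265) = 0.2397.

0.2397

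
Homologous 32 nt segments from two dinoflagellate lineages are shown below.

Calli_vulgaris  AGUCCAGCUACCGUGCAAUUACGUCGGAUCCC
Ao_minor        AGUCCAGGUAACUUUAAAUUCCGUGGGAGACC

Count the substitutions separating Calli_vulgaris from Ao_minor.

9

The sequences differ at positions 8 (C/G), 11 (C/A), 13 (G/U), 15 (G/U), 16 (C/A), 21 (A/C), 25 (C/G), 29 (U/G), 30 (C/A).
That gives 9 mismatches out of 32 aligned sites, so the Hamming distance is 9.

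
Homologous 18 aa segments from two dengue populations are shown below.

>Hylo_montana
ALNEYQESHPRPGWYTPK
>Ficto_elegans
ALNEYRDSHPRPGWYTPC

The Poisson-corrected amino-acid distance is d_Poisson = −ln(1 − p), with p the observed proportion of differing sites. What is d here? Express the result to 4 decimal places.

0.1823

The sequences differ at positions 6 (Q/R), 7 (E/D), 18 (K/C).
p = 3/18 = 0.166667.
d = −ln(1 − 0.166667) = −ln(0.833333) = 0.1823.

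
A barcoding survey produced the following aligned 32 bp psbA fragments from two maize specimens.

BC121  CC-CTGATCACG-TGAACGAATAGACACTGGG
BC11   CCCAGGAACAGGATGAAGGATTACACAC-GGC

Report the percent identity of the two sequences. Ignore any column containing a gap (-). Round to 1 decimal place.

Excluding the 3 gap columns leaves 29 comparable sites.
Differing sites — 4:C/A; 5:T/G; 8:T/A; 11:C/G; 18:C/G; 21:A/T; 24:G/C; 32:G/C.
21 of the 29 comparable sites match, so the percent identity is 21/29 × 100 = 72.4%.

72.4%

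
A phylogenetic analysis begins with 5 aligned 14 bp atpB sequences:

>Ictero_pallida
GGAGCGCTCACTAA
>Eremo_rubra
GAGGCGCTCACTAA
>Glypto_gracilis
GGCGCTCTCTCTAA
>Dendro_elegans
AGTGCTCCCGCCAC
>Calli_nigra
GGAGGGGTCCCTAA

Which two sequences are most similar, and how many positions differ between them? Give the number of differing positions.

Pairwise Hamming distances:
  Ictero_pallida vs Eremo_rubra: 2
  Ictero_pallida vs Glypto_gracilis: 3
  Ictero_pallida vs Dendro_elegans: 7
  Ictero_pallida vs Calli_nigra: 3
  Eremo_rubra vs Glypto_gracilis: 4
  Eremo_rubra vs Dendro_elegans: 8
  Eremo_rubra vs Calli_nigra: 5
  Glypto_gracilis vs Dendro_elegans: 6
  Glypto_gracilis vs Calli_nigra: 5
  Dendro_elegans vs Calli_nigra: 9
The smallest is 2, between Ictero_pallida and Eremo_rubra.

2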